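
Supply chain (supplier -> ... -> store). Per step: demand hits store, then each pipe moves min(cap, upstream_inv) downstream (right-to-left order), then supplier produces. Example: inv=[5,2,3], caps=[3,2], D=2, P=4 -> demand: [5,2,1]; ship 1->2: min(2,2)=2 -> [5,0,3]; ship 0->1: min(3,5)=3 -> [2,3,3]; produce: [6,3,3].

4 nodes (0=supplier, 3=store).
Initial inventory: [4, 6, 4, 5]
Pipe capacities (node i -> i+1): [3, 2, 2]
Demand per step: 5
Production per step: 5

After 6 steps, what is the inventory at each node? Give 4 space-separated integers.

Step 1: demand=5,sold=5 ship[2->3]=2 ship[1->2]=2 ship[0->1]=3 prod=5 -> inv=[6 7 4 2]
Step 2: demand=5,sold=2 ship[2->3]=2 ship[1->2]=2 ship[0->1]=3 prod=5 -> inv=[8 8 4 2]
Step 3: demand=5,sold=2 ship[2->3]=2 ship[1->2]=2 ship[0->1]=3 prod=5 -> inv=[10 9 4 2]
Step 4: demand=5,sold=2 ship[2->3]=2 ship[1->2]=2 ship[0->1]=3 prod=5 -> inv=[12 10 4 2]
Step 5: demand=5,sold=2 ship[2->3]=2 ship[1->2]=2 ship[0->1]=3 prod=5 -> inv=[14 11 4 2]
Step 6: demand=5,sold=2 ship[2->3]=2 ship[1->2]=2 ship[0->1]=3 prod=5 -> inv=[16 12 4 2]

16 12 4 2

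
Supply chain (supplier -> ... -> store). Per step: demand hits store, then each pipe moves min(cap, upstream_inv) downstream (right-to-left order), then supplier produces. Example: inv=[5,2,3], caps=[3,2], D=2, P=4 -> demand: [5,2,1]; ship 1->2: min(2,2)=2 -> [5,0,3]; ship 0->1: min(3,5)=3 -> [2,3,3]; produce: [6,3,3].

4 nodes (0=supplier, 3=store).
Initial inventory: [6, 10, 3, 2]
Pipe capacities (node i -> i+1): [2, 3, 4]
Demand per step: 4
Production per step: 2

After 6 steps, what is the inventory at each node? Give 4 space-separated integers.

Step 1: demand=4,sold=2 ship[2->3]=3 ship[1->2]=3 ship[0->1]=2 prod=2 -> inv=[6 9 3 3]
Step 2: demand=4,sold=3 ship[2->3]=3 ship[1->2]=3 ship[0->1]=2 prod=2 -> inv=[6 8 3 3]
Step 3: demand=4,sold=3 ship[2->3]=3 ship[1->2]=3 ship[0->1]=2 prod=2 -> inv=[6 7 3 3]
Step 4: demand=4,sold=3 ship[2->3]=3 ship[1->2]=3 ship[0->1]=2 prod=2 -> inv=[6 6 3 3]
Step 5: demand=4,sold=3 ship[2->3]=3 ship[1->2]=3 ship[0->1]=2 prod=2 -> inv=[6 5 3 3]
Step 6: demand=4,sold=3 ship[2->3]=3 ship[1->2]=3 ship[0->1]=2 prod=2 -> inv=[6 4 3 3]

6 4 3 3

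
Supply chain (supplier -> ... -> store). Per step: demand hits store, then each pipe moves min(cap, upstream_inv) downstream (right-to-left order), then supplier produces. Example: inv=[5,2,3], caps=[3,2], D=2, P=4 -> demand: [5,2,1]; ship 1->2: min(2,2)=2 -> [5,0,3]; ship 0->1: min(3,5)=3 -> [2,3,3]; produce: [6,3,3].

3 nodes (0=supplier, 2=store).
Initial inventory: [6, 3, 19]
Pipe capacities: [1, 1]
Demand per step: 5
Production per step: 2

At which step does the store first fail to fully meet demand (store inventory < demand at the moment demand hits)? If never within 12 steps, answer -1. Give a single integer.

Step 1: demand=5,sold=5 ship[1->2]=1 ship[0->1]=1 prod=2 -> [7 3 15]
Step 2: demand=5,sold=5 ship[1->2]=1 ship[0->1]=1 prod=2 -> [8 3 11]
Step 3: demand=5,sold=5 ship[1->2]=1 ship[0->1]=1 prod=2 -> [9 3 7]
Step 4: demand=5,sold=5 ship[1->2]=1 ship[0->1]=1 prod=2 -> [10 3 3]
Step 5: demand=5,sold=3 ship[1->2]=1 ship[0->1]=1 prod=2 -> [11 3 1]
Step 6: demand=5,sold=1 ship[1->2]=1 ship[0->1]=1 prod=2 -> [12 3 1]
Step 7: demand=5,sold=1 ship[1->2]=1 ship[0->1]=1 prod=2 -> [13 3 1]
Step 8: demand=5,sold=1 ship[1->2]=1 ship[0->1]=1 prod=2 -> [14 3 1]
Step 9: demand=5,sold=1 ship[1->2]=1 ship[0->1]=1 prod=2 -> [15 3 1]
Step 10: demand=5,sold=1 ship[1->2]=1 ship[0->1]=1 prod=2 -> [16 3 1]
Step 11: demand=5,sold=1 ship[1->2]=1 ship[0->1]=1 prod=2 -> [17 3 1]
Step 12: demand=5,sold=1 ship[1->2]=1 ship[0->1]=1 prod=2 -> [18 3 1]
First stockout at step 5

5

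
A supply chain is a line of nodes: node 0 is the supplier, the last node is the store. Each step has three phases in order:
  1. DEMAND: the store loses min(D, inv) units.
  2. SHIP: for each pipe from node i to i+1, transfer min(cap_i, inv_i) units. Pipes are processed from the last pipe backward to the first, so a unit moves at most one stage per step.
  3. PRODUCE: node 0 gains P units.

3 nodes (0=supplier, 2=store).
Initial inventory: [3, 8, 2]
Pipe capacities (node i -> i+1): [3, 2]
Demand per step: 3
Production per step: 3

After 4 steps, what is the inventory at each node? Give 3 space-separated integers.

Step 1: demand=3,sold=2 ship[1->2]=2 ship[0->1]=3 prod=3 -> inv=[3 9 2]
Step 2: demand=3,sold=2 ship[1->2]=2 ship[0->1]=3 prod=3 -> inv=[3 10 2]
Step 3: demand=3,sold=2 ship[1->2]=2 ship[0->1]=3 prod=3 -> inv=[3 11 2]
Step 4: demand=3,sold=2 ship[1->2]=2 ship[0->1]=3 prod=3 -> inv=[3 12 2]

3 12 2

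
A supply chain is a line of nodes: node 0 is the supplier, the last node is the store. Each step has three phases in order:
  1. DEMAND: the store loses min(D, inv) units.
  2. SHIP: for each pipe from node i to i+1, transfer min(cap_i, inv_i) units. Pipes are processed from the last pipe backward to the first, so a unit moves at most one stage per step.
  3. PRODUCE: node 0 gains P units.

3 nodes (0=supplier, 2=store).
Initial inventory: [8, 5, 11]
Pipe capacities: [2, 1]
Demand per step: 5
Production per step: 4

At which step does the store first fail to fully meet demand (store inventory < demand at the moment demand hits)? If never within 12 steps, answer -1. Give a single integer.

Step 1: demand=5,sold=5 ship[1->2]=1 ship[0->1]=2 prod=4 -> [10 6 7]
Step 2: demand=5,sold=5 ship[1->2]=1 ship[0->1]=2 prod=4 -> [12 7 3]
Step 3: demand=5,sold=3 ship[1->2]=1 ship[0->1]=2 prod=4 -> [14 8 1]
Step 4: demand=5,sold=1 ship[1->2]=1 ship[0->1]=2 prod=4 -> [16 9 1]
Step 5: demand=5,sold=1 ship[1->2]=1 ship[0->1]=2 prod=4 -> [18 10 1]
Step 6: demand=5,sold=1 ship[1->2]=1 ship[0->1]=2 prod=4 -> [20 11 1]
Step 7: demand=5,sold=1 ship[1->2]=1 ship[0->1]=2 prod=4 -> [22 12 1]
Step 8: demand=5,sold=1 ship[1->2]=1 ship[0->1]=2 prod=4 -> [24 13 1]
Step 9: demand=5,sold=1 ship[1->2]=1 ship[0->1]=2 prod=4 -> [26 14 1]
Step 10: demand=5,sold=1 ship[1->2]=1 ship[0->1]=2 prod=4 -> [28 15 1]
Step 11: demand=5,sold=1 ship[1->2]=1 ship[0->1]=2 prod=4 -> [30 16 1]
Step 12: demand=5,sold=1 ship[1->2]=1 ship[0->1]=2 prod=4 -> [32 17 1]
First stockout at step 3

3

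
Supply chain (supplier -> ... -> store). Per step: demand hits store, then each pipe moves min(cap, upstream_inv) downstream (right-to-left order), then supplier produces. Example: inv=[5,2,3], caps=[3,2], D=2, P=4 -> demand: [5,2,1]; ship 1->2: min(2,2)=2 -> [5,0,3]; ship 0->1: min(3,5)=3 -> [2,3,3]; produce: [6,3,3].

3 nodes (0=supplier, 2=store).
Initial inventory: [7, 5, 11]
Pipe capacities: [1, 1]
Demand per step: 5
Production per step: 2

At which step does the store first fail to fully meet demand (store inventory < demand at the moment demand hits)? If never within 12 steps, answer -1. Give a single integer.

Step 1: demand=5,sold=5 ship[1->2]=1 ship[0->1]=1 prod=2 -> [8 5 7]
Step 2: demand=5,sold=5 ship[1->2]=1 ship[0->1]=1 prod=2 -> [9 5 3]
Step 3: demand=5,sold=3 ship[1->2]=1 ship[0->1]=1 prod=2 -> [10 5 1]
Step 4: demand=5,sold=1 ship[1->2]=1 ship[0->1]=1 prod=2 -> [11 5 1]
Step 5: demand=5,sold=1 ship[1->2]=1 ship[0->1]=1 prod=2 -> [12 5 1]
Step 6: demand=5,sold=1 ship[1->2]=1 ship[0->1]=1 prod=2 -> [13 5 1]
Step 7: demand=5,sold=1 ship[1->2]=1 ship[0->1]=1 prod=2 -> [14 5 1]
Step 8: demand=5,sold=1 ship[1->2]=1 ship[0->1]=1 prod=2 -> [15 5 1]
Step 9: demand=5,sold=1 ship[1->2]=1 ship[0->1]=1 prod=2 -> [16 5 1]
Step 10: demand=5,sold=1 ship[1->2]=1 ship[0->1]=1 prod=2 -> [17 5 1]
Step 11: demand=5,sold=1 ship[1->2]=1 ship[0->1]=1 prod=2 -> [18 5 1]
Step 12: demand=5,sold=1 ship[1->2]=1 ship[0->1]=1 prod=2 -> [19 5 1]
First stockout at step 3

3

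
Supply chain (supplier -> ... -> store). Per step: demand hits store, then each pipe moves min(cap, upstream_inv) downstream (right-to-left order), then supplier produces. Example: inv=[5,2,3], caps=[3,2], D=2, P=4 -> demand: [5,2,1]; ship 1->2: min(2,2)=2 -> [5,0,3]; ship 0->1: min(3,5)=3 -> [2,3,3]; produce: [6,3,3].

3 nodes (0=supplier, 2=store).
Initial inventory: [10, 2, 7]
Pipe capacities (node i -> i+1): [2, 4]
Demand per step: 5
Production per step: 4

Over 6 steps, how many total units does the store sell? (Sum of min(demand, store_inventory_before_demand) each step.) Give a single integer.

Step 1: sold=5 (running total=5) -> [12 2 4]
Step 2: sold=4 (running total=9) -> [14 2 2]
Step 3: sold=2 (running total=11) -> [16 2 2]
Step 4: sold=2 (running total=13) -> [18 2 2]
Step 5: sold=2 (running total=15) -> [20 2 2]
Step 6: sold=2 (running total=17) -> [22 2 2]

Answer: 17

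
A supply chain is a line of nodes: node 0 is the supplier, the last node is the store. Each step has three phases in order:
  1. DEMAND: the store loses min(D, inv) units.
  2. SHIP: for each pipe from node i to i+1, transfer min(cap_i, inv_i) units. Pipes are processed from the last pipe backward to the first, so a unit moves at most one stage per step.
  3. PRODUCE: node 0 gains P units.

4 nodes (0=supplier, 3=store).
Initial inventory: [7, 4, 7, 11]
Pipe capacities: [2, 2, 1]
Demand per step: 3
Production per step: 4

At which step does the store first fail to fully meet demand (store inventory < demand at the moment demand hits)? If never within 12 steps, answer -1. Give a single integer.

Step 1: demand=3,sold=3 ship[2->3]=1 ship[1->2]=2 ship[0->1]=2 prod=4 -> [9 4 8 9]
Step 2: demand=3,sold=3 ship[2->3]=1 ship[1->2]=2 ship[0->1]=2 prod=4 -> [11 4 9 7]
Step 3: demand=3,sold=3 ship[2->3]=1 ship[1->2]=2 ship[0->1]=2 prod=4 -> [13 4 10 5]
Step 4: demand=3,sold=3 ship[2->3]=1 ship[1->2]=2 ship[0->1]=2 prod=4 -> [15 4 11 3]
Step 5: demand=3,sold=3 ship[2->3]=1 ship[1->2]=2 ship[0->1]=2 prod=4 -> [17 4 12 1]
Step 6: demand=3,sold=1 ship[2->3]=1 ship[1->2]=2 ship[0->1]=2 prod=4 -> [19 4 13 1]
Step 7: demand=3,sold=1 ship[2->3]=1 ship[1->2]=2 ship[0->1]=2 prod=4 -> [21 4 14 1]
Step 8: demand=3,sold=1 ship[2->3]=1 ship[1->2]=2 ship[0->1]=2 prod=4 -> [23 4 15 1]
Step 9: demand=3,sold=1 ship[2->3]=1 ship[1->2]=2 ship[0->1]=2 prod=4 -> [25 4 16 1]
Step 10: demand=3,sold=1 ship[2->3]=1 ship[1->2]=2 ship[0->1]=2 prod=4 -> [27 4 17 1]
Step 11: demand=3,sold=1 ship[2->3]=1 ship[1->2]=2 ship[0->1]=2 prod=4 -> [29 4 18 1]
Step 12: demand=3,sold=1 ship[2->3]=1 ship[1->2]=2 ship[0->1]=2 prod=4 -> [31 4 19 1]
First stockout at step 6

6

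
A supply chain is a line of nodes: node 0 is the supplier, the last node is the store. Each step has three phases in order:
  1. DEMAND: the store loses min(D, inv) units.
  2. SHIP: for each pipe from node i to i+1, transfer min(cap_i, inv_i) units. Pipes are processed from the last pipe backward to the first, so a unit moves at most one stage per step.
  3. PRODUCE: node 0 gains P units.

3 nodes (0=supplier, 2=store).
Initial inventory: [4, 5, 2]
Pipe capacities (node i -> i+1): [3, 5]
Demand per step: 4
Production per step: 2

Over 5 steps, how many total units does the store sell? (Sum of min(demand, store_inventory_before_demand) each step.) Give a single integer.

Step 1: sold=2 (running total=2) -> [3 3 5]
Step 2: sold=4 (running total=6) -> [2 3 4]
Step 3: sold=4 (running total=10) -> [2 2 3]
Step 4: sold=3 (running total=13) -> [2 2 2]
Step 5: sold=2 (running total=15) -> [2 2 2]

Answer: 15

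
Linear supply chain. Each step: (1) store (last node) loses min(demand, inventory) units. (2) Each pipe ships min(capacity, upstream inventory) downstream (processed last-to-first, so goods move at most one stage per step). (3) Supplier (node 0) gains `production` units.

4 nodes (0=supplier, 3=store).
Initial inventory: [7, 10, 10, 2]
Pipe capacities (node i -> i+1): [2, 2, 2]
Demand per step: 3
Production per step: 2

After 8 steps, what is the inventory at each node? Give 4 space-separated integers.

Step 1: demand=3,sold=2 ship[2->3]=2 ship[1->2]=2 ship[0->1]=2 prod=2 -> inv=[7 10 10 2]
Step 2: demand=3,sold=2 ship[2->3]=2 ship[1->2]=2 ship[0->1]=2 prod=2 -> inv=[7 10 10 2]
Step 3: demand=3,sold=2 ship[2->3]=2 ship[1->2]=2 ship[0->1]=2 prod=2 -> inv=[7 10 10 2]
Step 4: demand=3,sold=2 ship[2->3]=2 ship[1->2]=2 ship[0->1]=2 prod=2 -> inv=[7 10 10 2]
Step 5: demand=3,sold=2 ship[2->3]=2 ship[1->2]=2 ship[0->1]=2 prod=2 -> inv=[7 10 10 2]
Step 6: demand=3,sold=2 ship[2->3]=2 ship[1->2]=2 ship[0->1]=2 prod=2 -> inv=[7 10 10 2]
Step 7: demand=3,sold=2 ship[2->3]=2 ship[1->2]=2 ship[0->1]=2 prod=2 -> inv=[7 10 10 2]
Step 8: demand=3,sold=2 ship[2->3]=2 ship[1->2]=2 ship[0->1]=2 prod=2 -> inv=[7 10 10 2]

7 10 10 2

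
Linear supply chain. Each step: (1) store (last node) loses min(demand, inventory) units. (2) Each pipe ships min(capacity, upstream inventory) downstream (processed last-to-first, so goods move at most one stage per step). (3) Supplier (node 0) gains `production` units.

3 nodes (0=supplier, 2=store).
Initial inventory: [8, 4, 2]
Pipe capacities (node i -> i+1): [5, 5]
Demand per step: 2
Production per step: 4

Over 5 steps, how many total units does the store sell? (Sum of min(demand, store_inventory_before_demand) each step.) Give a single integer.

Answer: 10

Derivation:
Step 1: sold=2 (running total=2) -> [7 5 4]
Step 2: sold=2 (running total=4) -> [6 5 7]
Step 3: sold=2 (running total=6) -> [5 5 10]
Step 4: sold=2 (running total=8) -> [4 5 13]
Step 5: sold=2 (running total=10) -> [4 4 16]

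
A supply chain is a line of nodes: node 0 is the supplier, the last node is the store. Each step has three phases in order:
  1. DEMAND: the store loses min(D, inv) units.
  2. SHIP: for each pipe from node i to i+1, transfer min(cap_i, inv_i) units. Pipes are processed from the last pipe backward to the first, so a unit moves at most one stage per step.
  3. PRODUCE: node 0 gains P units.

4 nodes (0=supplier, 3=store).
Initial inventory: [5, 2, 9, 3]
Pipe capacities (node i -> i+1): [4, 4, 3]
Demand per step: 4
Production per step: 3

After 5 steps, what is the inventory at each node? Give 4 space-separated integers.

Step 1: demand=4,sold=3 ship[2->3]=3 ship[1->2]=2 ship[0->1]=4 prod=3 -> inv=[4 4 8 3]
Step 2: demand=4,sold=3 ship[2->3]=3 ship[1->2]=4 ship[0->1]=4 prod=3 -> inv=[3 4 9 3]
Step 3: demand=4,sold=3 ship[2->3]=3 ship[1->2]=4 ship[0->1]=3 prod=3 -> inv=[3 3 10 3]
Step 4: demand=4,sold=3 ship[2->3]=3 ship[1->2]=3 ship[0->1]=3 prod=3 -> inv=[3 3 10 3]
Step 5: demand=4,sold=3 ship[2->3]=3 ship[1->2]=3 ship[0->1]=3 prod=3 -> inv=[3 3 10 3]

3 3 10 3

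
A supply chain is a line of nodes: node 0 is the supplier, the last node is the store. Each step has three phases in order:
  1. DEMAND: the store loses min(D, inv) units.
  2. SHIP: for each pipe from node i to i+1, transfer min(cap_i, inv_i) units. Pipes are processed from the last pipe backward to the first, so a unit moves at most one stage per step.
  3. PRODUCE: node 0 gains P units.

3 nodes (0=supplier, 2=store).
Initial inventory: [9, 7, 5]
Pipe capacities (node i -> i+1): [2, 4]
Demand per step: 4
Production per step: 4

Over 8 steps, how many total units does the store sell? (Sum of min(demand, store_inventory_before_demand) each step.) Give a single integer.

Step 1: sold=4 (running total=4) -> [11 5 5]
Step 2: sold=4 (running total=8) -> [13 3 5]
Step 3: sold=4 (running total=12) -> [15 2 4]
Step 4: sold=4 (running total=16) -> [17 2 2]
Step 5: sold=2 (running total=18) -> [19 2 2]
Step 6: sold=2 (running total=20) -> [21 2 2]
Step 7: sold=2 (running total=22) -> [23 2 2]
Step 8: sold=2 (running total=24) -> [25 2 2]

Answer: 24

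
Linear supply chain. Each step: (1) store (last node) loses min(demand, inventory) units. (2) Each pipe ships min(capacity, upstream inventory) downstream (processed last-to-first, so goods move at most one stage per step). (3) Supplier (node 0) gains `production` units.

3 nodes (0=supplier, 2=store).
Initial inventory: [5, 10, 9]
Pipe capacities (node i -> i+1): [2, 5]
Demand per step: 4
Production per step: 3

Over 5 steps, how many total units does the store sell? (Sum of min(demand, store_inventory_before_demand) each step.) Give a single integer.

Answer: 20

Derivation:
Step 1: sold=4 (running total=4) -> [6 7 10]
Step 2: sold=4 (running total=8) -> [7 4 11]
Step 3: sold=4 (running total=12) -> [8 2 11]
Step 4: sold=4 (running total=16) -> [9 2 9]
Step 5: sold=4 (running total=20) -> [10 2 7]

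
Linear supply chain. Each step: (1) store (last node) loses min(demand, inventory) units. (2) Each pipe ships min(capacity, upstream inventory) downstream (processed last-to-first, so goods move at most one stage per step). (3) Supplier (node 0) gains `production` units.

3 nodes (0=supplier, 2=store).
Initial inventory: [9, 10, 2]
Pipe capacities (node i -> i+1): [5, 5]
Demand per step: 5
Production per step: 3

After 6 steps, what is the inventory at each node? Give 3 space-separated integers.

Step 1: demand=5,sold=2 ship[1->2]=5 ship[0->1]=5 prod=3 -> inv=[7 10 5]
Step 2: demand=5,sold=5 ship[1->2]=5 ship[0->1]=5 prod=3 -> inv=[5 10 5]
Step 3: demand=5,sold=5 ship[1->2]=5 ship[0->1]=5 prod=3 -> inv=[3 10 5]
Step 4: demand=5,sold=5 ship[1->2]=5 ship[0->1]=3 prod=3 -> inv=[3 8 5]
Step 5: demand=5,sold=5 ship[1->2]=5 ship[0->1]=3 prod=3 -> inv=[3 6 5]
Step 6: demand=5,sold=5 ship[1->2]=5 ship[0->1]=3 prod=3 -> inv=[3 4 5]

3 4 5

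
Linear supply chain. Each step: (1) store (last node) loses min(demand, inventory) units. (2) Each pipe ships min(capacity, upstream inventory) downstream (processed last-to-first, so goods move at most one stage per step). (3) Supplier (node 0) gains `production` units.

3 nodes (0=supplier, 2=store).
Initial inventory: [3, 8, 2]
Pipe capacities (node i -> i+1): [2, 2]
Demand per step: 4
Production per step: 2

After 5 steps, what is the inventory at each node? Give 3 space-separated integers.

Step 1: demand=4,sold=2 ship[1->2]=2 ship[0->1]=2 prod=2 -> inv=[3 8 2]
Step 2: demand=4,sold=2 ship[1->2]=2 ship[0->1]=2 prod=2 -> inv=[3 8 2]
Step 3: demand=4,sold=2 ship[1->2]=2 ship[0->1]=2 prod=2 -> inv=[3 8 2]
Step 4: demand=4,sold=2 ship[1->2]=2 ship[0->1]=2 prod=2 -> inv=[3 8 2]
Step 5: demand=4,sold=2 ship[1->2]=2 ship[0->1]=2 prod=2 -> inv=[3 8 2]

3 8 2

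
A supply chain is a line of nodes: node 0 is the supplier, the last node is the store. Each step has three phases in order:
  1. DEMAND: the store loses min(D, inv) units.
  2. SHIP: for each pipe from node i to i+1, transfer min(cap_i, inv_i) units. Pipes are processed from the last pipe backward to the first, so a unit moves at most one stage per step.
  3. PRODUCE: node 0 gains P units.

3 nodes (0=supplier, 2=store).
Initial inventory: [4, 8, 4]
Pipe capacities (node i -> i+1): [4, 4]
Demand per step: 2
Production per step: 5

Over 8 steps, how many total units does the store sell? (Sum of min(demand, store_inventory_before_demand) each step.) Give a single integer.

Answer: 16

Derivation:
Step 1: sold=2 (running total=2) -> [5 8 6]
Step 2: sold=2 (running total=4) -> [6 8 8]
Step 3: sold=2 (running total=6) -> [7 8 10]
Step 4: sold=2 (running total=8) -> [8 8 12]
Step 5: sold=2 (running total=10) -> [9 8 14]
Step 6: sold=2 (running total=12) -> [10 8 16]
Step 7: sold=2 (running total=14) -> [11 8 18]
Step 8: sold=2 (running total=16) -> [12 8 20]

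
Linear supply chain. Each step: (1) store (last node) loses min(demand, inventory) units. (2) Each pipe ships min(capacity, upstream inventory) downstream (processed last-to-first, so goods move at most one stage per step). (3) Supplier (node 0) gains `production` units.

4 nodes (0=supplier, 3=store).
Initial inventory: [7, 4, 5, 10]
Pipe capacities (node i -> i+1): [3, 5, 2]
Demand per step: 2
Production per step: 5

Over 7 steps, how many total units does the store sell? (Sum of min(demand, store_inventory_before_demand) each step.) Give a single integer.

Step 1: sold=2 (running total=2) -> [9 3 7 10]
Step 2: sold=2 (running total=4) -> [11 3 8 10]
Step 3: sold=2 (running total=6) -> [13 3 9 10]
Step 4: sold=2 (running total=8) -> [15 3 10 10]
Step 5: sold=2 (running total=10) -> [17 3 11 10]
Step 6: sold=2 (running total=12) -> [19 3 12 10]
Step 7: sold=2 (running total=14) -> [21 3 13 10]

Answer: 14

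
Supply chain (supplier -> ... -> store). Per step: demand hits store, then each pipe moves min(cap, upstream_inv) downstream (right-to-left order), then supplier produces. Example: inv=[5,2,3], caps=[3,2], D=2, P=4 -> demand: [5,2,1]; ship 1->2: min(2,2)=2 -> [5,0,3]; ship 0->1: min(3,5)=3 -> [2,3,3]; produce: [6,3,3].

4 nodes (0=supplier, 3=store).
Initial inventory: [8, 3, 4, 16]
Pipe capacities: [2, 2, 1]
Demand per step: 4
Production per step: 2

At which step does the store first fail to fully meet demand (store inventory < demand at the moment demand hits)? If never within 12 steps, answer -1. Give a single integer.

Step 1: demand=4,sold=4 ship[2->3]=1 ship[1->2]=2 ship[0->1]=2 prod=2 -> [8 3 5 13]
Step 2: demand=4,sold=4 ship[2->3]=1 ship[1->2]=2 ship[0->1]=2 prod=2 -> [8 3 6 10]
Step 3: demand=4,sold=4 ship[2->3]=1 ship[1->2]=2 ship[0->1]=2 prod=2 -> [8 3 7 7]
Step 4: demand=4,sold=4 ship[2->3]=1 ship[1->2]=2 ship[0->1]=2 prod=2 -> [8 3 8 4]
Step 5: demand=4,sold=4 ship[2->3]=1 ship[1->2]=2 ship[0->1]=2 prod=2 -> [8 3 9 1]
Step 6: demand=4,sold=1 ship[2->3]=1 ship[1->2]=2 ship[0->1]=2 prod=2 -> [8 3 10 1]
Step 7: demand=4,sold=1 ship[2->3]=1 ship[1->2]=2 ship[0->1]=2 prod=2 -> [8 3 11 1]
Step 8: demand=4,sold=1 ship[2->3]=1 ship[1->2]=2 ship[0->1]=2 prod=2 -> [8 3 12 1]
Step 9: demand=4,sold=1 ship[2->3]=1 ship[1->2]=2 ship[0->1]=2 prod=2 -> [8 3 13 1]
Step 10: demand=4,sold=1 ship[2->3]=1 ship[1->2]=2 ship[0->1]=2 prod=2 -> [8 3 14 1]
Step 11: demand=4,sold=1 ship[2->3]=1 ship[1->2]=2 ship[0->1]=2 prod=2 -> [8 3 15 1]
Step 12: demand=4,sold=1 ship[2->3]=1 ship[1->2]=2 ship[0->1]=2 prod=2 -> [8 3 16 1]
First stockout at step 6

6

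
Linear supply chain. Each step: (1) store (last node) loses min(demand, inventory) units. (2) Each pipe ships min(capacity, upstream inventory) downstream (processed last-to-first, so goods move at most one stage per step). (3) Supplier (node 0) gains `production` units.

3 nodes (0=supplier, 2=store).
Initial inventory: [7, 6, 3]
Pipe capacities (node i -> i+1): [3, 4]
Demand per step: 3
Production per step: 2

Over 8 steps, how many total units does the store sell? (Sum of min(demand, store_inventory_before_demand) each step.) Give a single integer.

Step 1: sold=3 (running total=3) -> [6 5 4]
Step 2: sold=3 (running total=6) -> [5 4 5]
Step 3: sold=3 (running total=9) -> [4 3 6]
Step 4: sold=3 (running total=12) -> [3 3 6]
Step 5: sold=3 (running total=15) -> [2 3 6]
Step 6: sold=3 (running total=18) -> [2 2 6]
Step 7: sold=3 (running total=21) -> [2 2 5]
Step 8: sold=3 (running total=24) -> [2 2 4]

Answer: 24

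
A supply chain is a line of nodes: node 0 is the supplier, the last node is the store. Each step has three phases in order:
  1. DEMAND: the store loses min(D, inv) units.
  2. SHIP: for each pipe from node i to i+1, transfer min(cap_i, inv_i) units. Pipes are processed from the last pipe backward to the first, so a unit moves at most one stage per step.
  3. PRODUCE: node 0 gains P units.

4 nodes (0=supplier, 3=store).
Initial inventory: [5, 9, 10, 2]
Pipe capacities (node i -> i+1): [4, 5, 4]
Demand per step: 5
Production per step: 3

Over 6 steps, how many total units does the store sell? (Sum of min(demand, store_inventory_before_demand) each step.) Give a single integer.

Answer: 22

Derivation:
Step 1: sold=2 (running total=2) -> [4 8 11 4]
Step 2: sold=4 (running total=6) -> [3 7 12 4]
Step 3: sold=4 (running total=10) -> [3 5 13 4]
Step 4: sold=4 (running total=14) -> [3 3 14 4]
Step 5: sold=4 (running total=18) -> [3 3 13 4]
Step 6: sold=4 (running total=22) -> [3 3 12 4]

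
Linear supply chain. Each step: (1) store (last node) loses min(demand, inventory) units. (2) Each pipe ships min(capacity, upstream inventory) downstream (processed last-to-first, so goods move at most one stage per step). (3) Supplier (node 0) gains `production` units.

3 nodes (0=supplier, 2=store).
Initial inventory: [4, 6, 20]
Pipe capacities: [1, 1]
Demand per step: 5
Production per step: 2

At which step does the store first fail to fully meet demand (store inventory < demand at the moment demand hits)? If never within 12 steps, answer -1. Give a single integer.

Step 1: demand=5,sold=5 ship[1->2]=1 ship[0->1]=1 prod=2 -> [5 6 16]
Step 2: demand=5,sold=5 ship[1->2]=1 ship[0->1]=1 prod=2 -> [6 6 12]
Step 3: demand=5,sold=5 ship[1->2]=1 ship[0->1]=1 prod=2 -> [7 6 8]
Step 4: demand=5,sold=5 ship[1->2]=1 ship[0->1]=1 prod=2 -> [8 6 4]
Step 5: demand=5,sold=4 ship[1->2]=1 ship[0->1]=1 prod=2 -> [9 6 1]
Step 6: demand=5,sold=1 ship[1->2]=1 ship[0->1]=1 prod=2 -> [10 6 1]
Step 7: demand=5,sold=1 ship[1->2]=1 ship[0->1]=1 prod=2 -> [11 6 1]
Step 8: demand=5,sold=1 ship[1->2]=1 ship[0->1]=1 prod=2 -> [12 6 1]
Step 9: demand=5,sold=1 ship[1->2]=1 ship[0->1]=1 prod=2 -> [13 6 1]
Step 10: demand=5,sold=1 ship[1->2]=1 ship[0->1]=1 prod=2 -> [14 6 1]
Step 11: demand=5,sold=1 ship[1->2]=1 ship[0->1]=1 prod=2 -> [15 6 1]
Step 12: demand=5,sold=1 ship[1->2]=1 ship[0->1]=1 prod=2 -> [16 6 1]
First stockout at step 5

5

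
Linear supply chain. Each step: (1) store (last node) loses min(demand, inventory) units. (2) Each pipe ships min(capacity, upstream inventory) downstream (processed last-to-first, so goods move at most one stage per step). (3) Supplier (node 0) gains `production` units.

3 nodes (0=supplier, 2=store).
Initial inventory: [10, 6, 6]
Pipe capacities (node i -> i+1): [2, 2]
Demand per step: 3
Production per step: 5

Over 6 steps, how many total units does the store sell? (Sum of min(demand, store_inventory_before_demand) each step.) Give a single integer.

Answer: 16

Derivation:
Step 1: sold=3 (running total=3) -> [13 6 5]
Step 2: sold=3 (running total=6) -> [16 6 4]
Step 3: sold=3 (running total=9) -> [19 6 3]
Step 4: sold=3 (running total=12) -> [22 6 2]
Step 5: sold=2 (running total=14) -> [25 6 2]
Step 6: sold=2 (running total=16) -> [28 6 2]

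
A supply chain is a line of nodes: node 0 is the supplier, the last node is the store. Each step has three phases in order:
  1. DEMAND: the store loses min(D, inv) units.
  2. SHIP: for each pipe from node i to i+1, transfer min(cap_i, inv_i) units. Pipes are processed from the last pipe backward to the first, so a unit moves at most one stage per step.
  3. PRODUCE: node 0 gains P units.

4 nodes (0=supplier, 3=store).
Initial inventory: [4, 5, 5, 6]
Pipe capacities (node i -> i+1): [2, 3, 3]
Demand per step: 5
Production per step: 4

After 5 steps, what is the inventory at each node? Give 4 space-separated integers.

Step 1: demand=5,sold=5 ship[2->3]=3 ship[1->2]=3 ship[0->1]=2 prod=4 -> inv=[6 4 5 4]
Step 2: demand=5,sold=4 ship[2->3]=3 ship[1->2]=3 ship[0->1]=2 prod=4 -> inv=[8 3 5 3]
Step 3: demand=5,sold=3 ship[2->3]=3 ship[1->2]=3 ship[0->1]=2 prod=4 -> inv=[10 2 5 3]
Step 4: demand=5,sold=3 ship[2->3]=3 ship[1->2]=2 ship[0->1]=2 prod=4 -> inv=[12 2 4 3]
Step 5: demand=5,sold=3 ship[2->3]=3 ship[1->2]=2 ship[0->1]=2 prod=4 -> inv=[14 2 3 3]

14 2 3 3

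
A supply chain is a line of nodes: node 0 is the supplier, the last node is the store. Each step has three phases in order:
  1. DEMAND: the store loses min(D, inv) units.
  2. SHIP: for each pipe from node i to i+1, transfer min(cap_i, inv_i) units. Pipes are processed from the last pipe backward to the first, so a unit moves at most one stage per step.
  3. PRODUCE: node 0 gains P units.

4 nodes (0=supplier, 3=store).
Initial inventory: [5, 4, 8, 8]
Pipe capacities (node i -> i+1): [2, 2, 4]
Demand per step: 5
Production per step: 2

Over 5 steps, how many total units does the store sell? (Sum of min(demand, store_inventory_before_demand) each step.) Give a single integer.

Answer: 22

Derivation:
Step 1: sold=5 (running total=5) -> [5 4 6 7]
Step 2: sold=5 (running total=10) -> [5 4 4 6]
Step 3: sold=5 (running total=15) -> [5 4 2 5]
Step 4: sold=5 (running total=20) -> [5 4 2 2]
Step 5: sold=2 (running total=22) -> [5 4 2 2]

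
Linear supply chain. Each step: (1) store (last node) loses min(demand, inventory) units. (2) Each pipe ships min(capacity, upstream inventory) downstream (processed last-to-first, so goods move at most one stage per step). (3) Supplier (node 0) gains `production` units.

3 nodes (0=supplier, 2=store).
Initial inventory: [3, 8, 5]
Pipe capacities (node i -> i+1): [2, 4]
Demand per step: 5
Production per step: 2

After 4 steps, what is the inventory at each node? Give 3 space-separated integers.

Step 1: demand=5,sold=5 ship[1->2]=4 ship[0->1]=2 prod=2 -> inv=[3 6 4]
Step 2: demand=5,sold=4 ship[1->2]=4 ship[0->1]=2 prod=2 -> inv=[3 4 4]
Step 3: demand=5,sold=4 ship[1->2]=4 ship[0->1]=2 prod=2 -> inv=[3 2 4]
Step 4: demand=5,sold=4 ship[1->2]=2 ship[0->1]=2 prod=2 -> inv=[3 2 2]

3 2 2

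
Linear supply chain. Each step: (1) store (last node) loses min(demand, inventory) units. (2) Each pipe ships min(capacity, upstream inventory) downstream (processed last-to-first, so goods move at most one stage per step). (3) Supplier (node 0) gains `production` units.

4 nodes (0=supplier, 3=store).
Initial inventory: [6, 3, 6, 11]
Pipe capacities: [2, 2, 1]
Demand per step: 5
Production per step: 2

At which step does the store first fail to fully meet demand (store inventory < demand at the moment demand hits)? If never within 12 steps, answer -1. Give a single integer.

Step 1: demand=5,sold=5 ship[2->3]=1 ship[1->2]=2 ship[0->1]=2 prod=2 -> [6 3 7 7]
Step 2: demand=5,sold=5 ship[2->3]=1 ship[1->2]=2 ship[0->1]=2 prod=2 -> [6 3 8 3]
Step 3: demand=5,sold=3 ship[2->3]=1 ship[1->2]=2 ship[0->1]=2 prod=2 -> [6 3 9 1]
Step 4: demand=5,sold=1 ship[2->3]=1 ship[1->2]=2 ship[0->1]=2 prod=2 -> [6 3 10 1]
Step 5: demand=5,sold=1 ship[2->3]=1 ship[1->2]=2 ship[0->1]=2 prod=2 -> [6 3 11 1]
Step 6: demand=5,sold=1 ship[2->3]=1 ship[1->2]=2 ship[0->1]=2 prod=2 -> [6 3 12 1]
Step 7: demand=5,sold=1 ship[2->3]=1 ship[1->2]=2 ship[0->1]=2 prod=2 -> [6 3 13 1]
Step 8: demand=5,sold=1 ship[2->3]=1 ship[1->2]=2 ship[0->1]=2 prod=2 -> [6 3 14 1]
Step 9: demand=5,sold=1 ship[2->3]=1 ship[1->2]=2 ship[0->1]=2 prod=2 -> [6 3 15 1]
Step 10: demand=5,sold=1 ship[2->3]=1 ship[1->2]=2 ship[0->1]=2 prod=2 -> [6 3 16 1]
Step 11: demand=5,sold=1 ship[2->3]=1 ship[1->2]=2 ship[0->1]=2 prod=2 -> [6 3 17 1]
Step 12: demand=5,sold=1 ship[2->3]=1 ship[1->2]=2 ship[0->1]=2 prod=2 -> [6 3 18 1]
First stockout at step 3

3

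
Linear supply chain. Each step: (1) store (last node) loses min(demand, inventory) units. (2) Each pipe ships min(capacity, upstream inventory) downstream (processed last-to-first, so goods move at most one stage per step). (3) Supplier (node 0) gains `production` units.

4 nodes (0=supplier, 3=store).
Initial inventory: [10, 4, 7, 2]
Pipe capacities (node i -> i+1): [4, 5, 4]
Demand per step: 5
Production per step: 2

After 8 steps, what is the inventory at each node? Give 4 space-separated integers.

Step 1: demand=5,sold=2 ship[2->3]=4 ship[1->2]=4 ship[0->1]=4 prod=2 -> inv=[8 4 7 4]
Step 2: demand=5,sold=4 ship[2->3]=4 ship[1->2]=4 ship[0->1]=4 prod=2 -> inv=[6 4 7 4]
Step 3: demand=5,sold=4 ship[2->3]=4 ship[1->2]=4 ship[0->1]=4 prod=2 -> inv=[4 4 7 4]
Step 4: demand=5,sold=4 ship[2->3]=4 ship[1->2]=4 ship[0->1]=4 prod=2 -> inv=[2 4 7 4]
Step 5: demand=5,sold=4 ship[2->3]=4 ship[1->2]=4 ship[0->1]=2 prod=2 -> inv=[2 2 7 4]
Step 6: demand=5,sold=4 ship[2->3]=4 ship[1->2]=2 ship[0->1]=2 prod=2 -> inv=[2 2 5 4]
Step 7: demand=5,sold=4 ship[2->3]=4 ship[1->2]=2 ship[0->1]=2 prod=2 -> inv=[2 2 3 4]
Step 8: demand=5,sold=4 ship[2->3]=3 ship[1->2]=2 ship[0->1]=2 prod=2 -> inv=[2 2 2 3]

2 2 2 3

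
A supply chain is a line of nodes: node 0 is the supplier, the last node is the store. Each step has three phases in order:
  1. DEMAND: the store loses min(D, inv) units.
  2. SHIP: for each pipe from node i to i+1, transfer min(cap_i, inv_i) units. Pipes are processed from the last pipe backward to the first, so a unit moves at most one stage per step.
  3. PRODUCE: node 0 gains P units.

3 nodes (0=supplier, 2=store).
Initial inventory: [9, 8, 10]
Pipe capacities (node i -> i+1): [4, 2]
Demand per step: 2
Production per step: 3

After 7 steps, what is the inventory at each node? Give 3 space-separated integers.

Step 1: demand=2,sold=2 ship[1->2]=2 ship[0->1]=4 prod=3 -> inv=[8 10 10]
Step 2: demand=2,sold=2 ship[1->2]=2 ship[0->1]=4 prod=3 -> inv=[7 12 10]
Step 3: demand=2,sold=2 ship[1->2]=2 ship[0->1]=4 prod=3 -> inv=[6 14 10]
Step 4: demand=2,sold=2 ship[1->2]=2 ship[0->1]=4 prod=3 -> inv=[5 16 10]
Step 5: demand=2,sold=2 ship[1->2]=2 ship[0->1]=4 prod=3 -> inv=[4 18 10]
Step 6: demand=2,sold=2 ship[1->2]=2 ship[0->1]=4 prod=3 -> inv=[3 20 10]
Step 7: demand=2,sold=2 ship[1->2]=2 ship[0->1]=3 prod=3 -> inv=[3 21 10]

3 21 10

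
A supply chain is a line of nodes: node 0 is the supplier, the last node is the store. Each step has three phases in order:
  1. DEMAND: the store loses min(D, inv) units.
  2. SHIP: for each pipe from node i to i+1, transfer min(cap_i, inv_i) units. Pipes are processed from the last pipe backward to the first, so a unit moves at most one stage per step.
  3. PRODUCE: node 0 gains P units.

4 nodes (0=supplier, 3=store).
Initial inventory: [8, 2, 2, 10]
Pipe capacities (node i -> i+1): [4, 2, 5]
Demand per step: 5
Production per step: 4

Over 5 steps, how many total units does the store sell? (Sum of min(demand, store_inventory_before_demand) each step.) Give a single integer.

Answer: 18

Derivation:
Step 1: sold=5 (running total=5) -> [8 4 2 7]
Step 2: sold=5 (running total=10) -> [8 6 2 4]
Step 3: sold=4 (running total=14) -> [8 8 2 2]
Step 4: sold=2 (running total=16) -> [8 10 2 2]
Step 5: sold=2 (running total=18) -> [8 12 2 2]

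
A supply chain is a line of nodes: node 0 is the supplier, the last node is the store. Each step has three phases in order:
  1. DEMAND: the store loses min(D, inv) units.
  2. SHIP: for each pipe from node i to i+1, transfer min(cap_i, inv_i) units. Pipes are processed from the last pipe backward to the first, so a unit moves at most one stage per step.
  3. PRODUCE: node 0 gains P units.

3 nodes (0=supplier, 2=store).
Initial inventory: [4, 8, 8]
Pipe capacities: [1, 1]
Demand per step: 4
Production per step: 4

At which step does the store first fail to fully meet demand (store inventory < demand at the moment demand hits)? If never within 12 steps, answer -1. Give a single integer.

Step 1: demand=4,sold=4 ship[1->2]=1 ship[0->1]=1 prod=4 -> [7 8 5]
Step 2: demand=4,sold=4 ship[1->2]=1 ship[0->1]=1 prod=4 -> [10 8 2]
Step 3: demand=4,sold=2 ship[1->2]=1 ship[0->1]=1 prod=4 -> [13 8 1]
Step 4: demand=4,sold=1 ship[1->2]=1 ship[0->1]=1 prod=4 -> [16 8 1]
Step 5: demand=4,sold=1 ship[1->2]=1 ship[0->1]=1 prod=4 -> [19 8 1]
Step 6: demand=4,sold=1 ship[1->2]=1 ship[0->1]=1 prod=4 -> [22 8 1]
Step 7: demand=4,sold=1 ship[1->2]=1 ship[0->1]=1 prod=4 -> [25 8 1]
Step 8: demand=4,sold=1 ship[1->2]=1 ship[0->1]=1 prod=4 -> [28 8 1]
Step 9: demand=4,sold=1 ship[1->2]=1 ship[0->1]=1 prod=4 -> [31 8 1]
Step 10: demand=4,sold=1 ship[1->2]=1 ship[0->1]=1 prod=4 -> [34 8 1]
Step 11: demand=4,sold=1 ship[1->2]=1 ship[0->1]=1 prod=4 -> [37 8 1]
Step 12: demand=4,sold=1 ship[1->2]=1 ship[0->1]=1 prod=4 -> [40 8 1]
First stockout at step 3

3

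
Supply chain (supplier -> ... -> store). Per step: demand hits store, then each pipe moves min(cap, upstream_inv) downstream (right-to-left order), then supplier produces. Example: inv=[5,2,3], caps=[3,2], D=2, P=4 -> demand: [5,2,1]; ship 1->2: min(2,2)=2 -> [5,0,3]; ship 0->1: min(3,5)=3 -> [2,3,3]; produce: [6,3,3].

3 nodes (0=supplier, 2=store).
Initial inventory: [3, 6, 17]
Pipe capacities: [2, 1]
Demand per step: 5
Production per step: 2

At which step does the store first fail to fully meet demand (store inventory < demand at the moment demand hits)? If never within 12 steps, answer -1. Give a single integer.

Step 1: demand=5,sold=5 ship[1->2]=1 ship[0->1]=2 prod=2 -> [3 7 13]
Step 2: demand=5,sold=5 ship[1->2]=1 ship[0->1]=2 prod=2 -> [3 8 9]
Step 3: demand=5,sold=5 ship[1->2]=1 ship[0->1]=2 prod=2 -> [3 9 5]
Step 4: demand=5,sold=5 ship[1->2]=1 ship[0->1]=2 prod=2 -> [3 10 1]
Step 5: demand=5,sold=1 ship[1->2]=1 ship[0->1]=2 prod=2 -> [3 11 1]
Step 6: demand=5,sold=1 ship[1->2]=1 ship[0->1]=2 prod=2 -> [3 12 1]
Step 7: demand=5,sold=1 ship[1->2]=1 ship[0->1]=2 prod=2 -> [3 13 1]
Step 8: demand=5,sold=1 ship[1->2]=1 ship[0->1]=2 prod=2 -> [3 14 1]
Step 9: demand=5,sold=1 ship[1->2]=1 ship[0->1]=2 prod=2 -> [3 15 1]
Step 10: demand=5,sold=1 ship[1->2]=1 ship[0->1]=2 prod=2 -> [3 16 1]
Step 11: demand=5,sold=1 ship[1->2]=1 ship[0->1]=2 prod=2 -> [3 17 1]
Step 12: demand=5,sold=1 ship[1->2]=1 ship[0->1]=2 prod=2 -> [3 18 1]
First stockout at step 5

5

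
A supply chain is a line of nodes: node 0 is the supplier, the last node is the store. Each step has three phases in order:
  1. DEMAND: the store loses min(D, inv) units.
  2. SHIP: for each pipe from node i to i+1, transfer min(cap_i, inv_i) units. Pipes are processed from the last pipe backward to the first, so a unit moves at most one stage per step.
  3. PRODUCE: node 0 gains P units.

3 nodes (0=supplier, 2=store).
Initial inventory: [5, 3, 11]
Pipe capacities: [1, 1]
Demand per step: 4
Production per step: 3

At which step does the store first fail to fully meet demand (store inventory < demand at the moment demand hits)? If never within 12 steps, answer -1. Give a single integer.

Step 1: demand=4,sold=4 ship[1->2]=1 ship[0->1]=1 prod=3 -> [7 3 8]
Step 2: demand=4,sold=4 ship[1->2]=1 ship[0->1]=1 prod=3 -> [9 3 5]
Step 3: demand=4,sold=4 ship[1->2]=1 ship[0->1]=1 prod=3 -> [11 3 2]
Step 4: demand=4,sold=2 ship[1->2]=1 ship[0->1]=1 prod=3 -> [13 3 1]
Step 5: demand=4,sold=1 ship[1->2]=1 ship[0->1]=1 prod=3 -> [15 3 1]
Step 6: demand=4,sold=1 ship[1->2]=1 ship[0->1]=1 prod=3 -> [17 3 1]
Step 7: demand=4,sold=1 ship[1->2]=1 ship[0->1]=1 prod=3 -> [19 3 1]
Step 8: demand=4,sold=1 ship[1->2]=1 ship[0->1]=1 prod=3 -> [21 3 1]
Step 9: demand=4,sold=1 ship[1->2]=1 ship[0->1]=1 prod=3 -> [23 3 1]
Step 10: demand=4,sold=1 ship[1->2]=1 ship[0->1]=1 prod=3 -> [25 3 1]
Step 11: demand=4,sold=1 ship[1->2]=1 ship[0->1]=1 prod=3 -> [27 3 1]
Step 12: demand=4,sold=1 ship[1->2]=1 ship[0->1]=1 prod=3 -> [29 3 1]
First stockout at step 4

4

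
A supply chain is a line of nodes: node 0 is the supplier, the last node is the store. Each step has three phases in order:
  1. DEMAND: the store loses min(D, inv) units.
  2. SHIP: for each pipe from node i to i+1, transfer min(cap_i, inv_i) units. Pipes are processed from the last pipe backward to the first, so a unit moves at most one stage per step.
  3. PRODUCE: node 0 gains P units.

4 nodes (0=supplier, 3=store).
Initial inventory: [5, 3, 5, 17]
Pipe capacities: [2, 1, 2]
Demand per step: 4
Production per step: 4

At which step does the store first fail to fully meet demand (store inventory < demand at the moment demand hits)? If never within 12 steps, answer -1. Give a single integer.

Step 1: demand=4,sold=4 ship[2->3]=2 ship[1->2]=1 ship[0->1]=2 prod=4 -> [7 4 4 15]
Step 2: demand=4,sold=4 ship[2->3]=2 ship[1->2]=1 ship[0->1]=2 prod=4 -> [9 5 3 13]
Step 3: demand=4,sold=4 ship[2->3]=2 ship[1->2]=1 ship[0->1]=2 prod=4 -> [11 6 2 11]
Step 4: demand=4,sold=4 ship[2->3]=2 ship[1->2]=1 ship[0->1]=2 prod=4 -> [13 7 1 9]
Step 5: demand=4,sold=4 ship[2->3]=1 ship[1->2]=1 ship[0->1]=2 prod=4 -> [15 8 1 6]
Step 6: demand=4,sold=4 ship[2->3]=1 ship[1->2]=1 ship[0->1]=2 prod=4 -> [17 9 1 3]
Step 7: demand=4,sold=3 ship[2->3]=1 ship[1->2]=1 ship[0->1]=2 prod=4 -> [19 10 1 1]
Step 8: demand=4,sold=1 ship[2->3]=1 ship[1->2]=1 ship[0->1]=2 prod=4 -> [21 11 1 1]
Step 9: demand=4,sold=1 ship[2->3]=1 ship[1->2]=1 ship[0->1]=2 prod=4 -> [23 12 1 1]
Step 10: demand=4,sold=1 ship[2->3]=1 ship[1->2]=1 ship[0->1]=2 prod=4 -> [25 13 1 1]
Step 11: demand=4,sold=1 ship[2->3]=1 ship[1->2]=1 ship[0->1]=2 prod=4 -> [27 14 1 1]
Step 12: demand=4,sold=1 ship[2->3]=1 ship[1->2]=1 ship[0->1]=2 prod=4 -> [29 15 1 1]
First stockout at step 7

7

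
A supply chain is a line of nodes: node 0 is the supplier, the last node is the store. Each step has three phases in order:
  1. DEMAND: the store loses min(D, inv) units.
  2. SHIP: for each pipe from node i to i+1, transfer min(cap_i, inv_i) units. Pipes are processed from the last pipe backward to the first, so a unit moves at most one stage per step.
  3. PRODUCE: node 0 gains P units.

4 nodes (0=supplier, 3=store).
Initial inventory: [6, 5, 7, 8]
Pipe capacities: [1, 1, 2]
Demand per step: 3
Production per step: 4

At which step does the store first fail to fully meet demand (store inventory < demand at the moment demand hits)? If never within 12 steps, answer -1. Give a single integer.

Step 1: demand=3,sold=3 ship[2->3]=2 ship[1->2]=1 ship[0->1]=1 prod=4 -> [9 5 6 7]
Step 2: demand=3,sold=3 ship[2->3]=2 ship[1->2]=1 ship[0->1]=1 prod=4 -> [12 5 5 6]
Step 3: demand=3,sold=3 ship[2->3]=2 ship[1->2]=1 ship[0->1]=1 prod=4 -> [15 5 4 5]
Step 4: demand=3,sold=3 ship[2->3]=2 ship[1->2]=1 ship[0->1]=1 prod=4 -> [18 5 3 4]
Step 5: demand=3,sold=3 ship[2->3]=2 ship[1->2]=1 ship[0->1]=1 prod=4 -> [21 5 2 3]
Step 6: demand=3,sold=3 ship[2->3]=2 ship[1->2]=1 ship[0->1]=1 prod=4 -> [24 5 1 2]
Step 7: demand=3,sold=2 ship[2->3]=1 ship[1->2]=1 ship[0->1]=1 prod=4 -> [27 5 1 1]
Step 8: demand=3,sold=1 ship[2->3]=1 ship[1->2]=1 ship[0->1]=1 prod=4 -> [30 5 1 1]
Step 9: demand=3,sold=1 ship[2->3]=1 ship[1->2]=1 ship[0->1]=1 prod=4 -> [33 5 1 1]
Step 10: demand=3,sold=1 ship[2->3]=1 ship[1->2]=1 ship[0->1]=1 prod=4 -> [36 5 1 1]
Step 11: demand=3,sold=1 ship[2->3]=1 ship[1->2]=1 ship[0->1]=1 prod=4 -> [39 5 1 1]
Step 12: demand=3,sold=1 ship[2->3]=1 ship[1->2]=1 ship[0->1]=1 prod=4 -> [42 5 1 1]
First stockout at step 7

7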